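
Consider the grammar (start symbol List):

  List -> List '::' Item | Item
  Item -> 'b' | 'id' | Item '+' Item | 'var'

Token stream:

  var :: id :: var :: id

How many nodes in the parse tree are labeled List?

[List [List [List [List [Item var]] :: [Item id]] :: [Item var]] :: [Item id]]

4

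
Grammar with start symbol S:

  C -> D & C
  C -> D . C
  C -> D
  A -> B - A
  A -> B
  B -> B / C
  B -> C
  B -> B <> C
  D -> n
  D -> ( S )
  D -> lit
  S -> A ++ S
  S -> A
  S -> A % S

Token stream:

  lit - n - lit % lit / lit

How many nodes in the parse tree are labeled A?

[S [A [B [C [D lit]]] - [A [B [C [D n]]] - [A [B [C [D lit]]]]]] % [S [A [B [B [C [D lit]]] / [C [D lit]]]]]]

4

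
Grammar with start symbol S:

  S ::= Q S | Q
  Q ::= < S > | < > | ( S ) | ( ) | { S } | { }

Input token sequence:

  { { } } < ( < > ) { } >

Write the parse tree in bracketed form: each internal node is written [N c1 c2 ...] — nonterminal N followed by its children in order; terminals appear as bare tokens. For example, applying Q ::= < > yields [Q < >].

S
Q S
{ S } S
{ Q } S
{ { } } S
{ { } } Q
{ { } } < S >
{ { } } < Q S >
{ { } } < ( S ) S >
{ { } } < ( Q ) S >
{ { } } < ( < > ) S >
{ { } } < ( < > ) Q >
{ { } } < ( < > ) { } >

[S [Q { [S [Q { }]] }] [S [Q < [S [Q ( [S [Q < >]] )] [S [Q { }]]] >]]]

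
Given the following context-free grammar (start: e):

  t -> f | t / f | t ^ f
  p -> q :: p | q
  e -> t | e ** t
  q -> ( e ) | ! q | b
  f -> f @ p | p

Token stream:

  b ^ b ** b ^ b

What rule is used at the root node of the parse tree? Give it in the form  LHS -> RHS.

[e [e [t [t [f [p [q b]]]] ^ [f [p [q b]]]]] ** [t [t [f [p [q b]]]] ^ [f [p [q b]]]]]

e -> e ** t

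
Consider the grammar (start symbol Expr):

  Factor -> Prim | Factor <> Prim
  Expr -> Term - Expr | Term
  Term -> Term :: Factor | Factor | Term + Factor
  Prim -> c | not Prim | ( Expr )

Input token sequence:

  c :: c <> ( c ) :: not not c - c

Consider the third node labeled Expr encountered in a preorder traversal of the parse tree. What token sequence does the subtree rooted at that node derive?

c

[Expr [Term [Term [Term [Factor [Prim c]]] :: [Factor [Factor [Prim c]] <> [Prim ( [Expr [Term [Factor [Prim c]]]] )]]] :: [Factor [Prim not [Prim not [Prim c]]]]] - [Expr [Term [Factor [Prim c]]]]]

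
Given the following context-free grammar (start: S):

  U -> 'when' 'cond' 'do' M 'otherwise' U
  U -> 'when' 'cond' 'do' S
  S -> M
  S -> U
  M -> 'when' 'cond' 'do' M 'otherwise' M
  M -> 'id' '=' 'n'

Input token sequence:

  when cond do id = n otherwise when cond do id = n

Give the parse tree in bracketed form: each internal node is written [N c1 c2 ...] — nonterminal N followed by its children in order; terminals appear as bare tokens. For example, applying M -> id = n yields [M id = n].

S
U
when cond do M otherwise U
when cond do id = n otherwise U
when cond do id = n otherwise when cond do S
when cond do id = n otherwise when cond do M
when cond do id = n otherwise when cond do id = n

[S [U when cond do [M id = n] otherwise [U when cond do [S [M id = n]]]]]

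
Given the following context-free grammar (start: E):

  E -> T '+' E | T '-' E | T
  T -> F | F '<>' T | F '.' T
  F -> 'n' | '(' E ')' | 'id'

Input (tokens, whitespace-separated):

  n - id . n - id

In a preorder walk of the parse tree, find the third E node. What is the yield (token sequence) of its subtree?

id

[E [T [F n]] - [E [T [F id] . [T [F n]]] - [E [T [F id]]]]]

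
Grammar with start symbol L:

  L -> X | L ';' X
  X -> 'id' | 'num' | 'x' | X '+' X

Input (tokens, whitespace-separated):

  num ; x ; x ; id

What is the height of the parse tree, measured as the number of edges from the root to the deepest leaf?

5

[L [L [L [L [X num]] ; [X x]] ; [X x]] ; [X id]]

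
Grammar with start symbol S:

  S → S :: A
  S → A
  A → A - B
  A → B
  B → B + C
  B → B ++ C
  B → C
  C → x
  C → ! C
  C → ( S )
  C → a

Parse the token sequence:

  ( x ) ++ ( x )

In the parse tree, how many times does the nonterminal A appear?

3

[S [A [B [B [C ( [S [A [B [C x]]]] )]] ++ [C ( [S [A [B [C x]]]] )]]]]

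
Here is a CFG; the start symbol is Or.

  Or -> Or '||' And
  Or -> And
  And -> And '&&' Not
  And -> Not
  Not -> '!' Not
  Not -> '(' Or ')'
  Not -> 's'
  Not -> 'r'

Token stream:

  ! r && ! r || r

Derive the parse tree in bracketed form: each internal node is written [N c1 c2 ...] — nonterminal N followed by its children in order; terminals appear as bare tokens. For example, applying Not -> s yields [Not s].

Or
Or || And
And || And
And && Not || And
Not && Not || And
! Not && Not || And
! r && Not || And
! r && ! Not || And
! r && ! r || And
! r && ! r || Not
! r && ! r || r

[Or [Or [And [And [Not ! [Not r]]] && [Not ! [Not r]]]] || [And [Not r]]]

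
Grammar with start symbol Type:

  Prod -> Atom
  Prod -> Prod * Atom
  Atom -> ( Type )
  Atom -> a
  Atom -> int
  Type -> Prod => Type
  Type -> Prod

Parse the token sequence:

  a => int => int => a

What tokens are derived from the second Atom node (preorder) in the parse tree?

[Type [Prod [Atom a]] => [Type [Prod [Atom int]] => [Type [Prod [Atom int]] => [Type [Prod [Atom a]]]]]]

int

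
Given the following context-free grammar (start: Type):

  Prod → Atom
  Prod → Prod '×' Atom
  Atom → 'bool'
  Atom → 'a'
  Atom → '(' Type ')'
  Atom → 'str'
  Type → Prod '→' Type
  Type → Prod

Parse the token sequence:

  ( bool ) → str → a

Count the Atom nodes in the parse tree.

4

[Type [Prod [Atom ( [Type [Prod [Atom bool]]] )]] → [Type [Prod [Atom str]] → [Type [Prod [Atom a]]]]]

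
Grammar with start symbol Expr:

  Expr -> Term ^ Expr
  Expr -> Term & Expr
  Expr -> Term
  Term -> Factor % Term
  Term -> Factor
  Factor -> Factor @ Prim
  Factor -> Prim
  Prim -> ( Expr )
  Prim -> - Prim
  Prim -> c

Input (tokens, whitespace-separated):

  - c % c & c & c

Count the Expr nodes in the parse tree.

[Expr [Term [Factor [Prim - [Prim c]]] % [Term [Factor [Prim c]]]] & [Expr [Term [Factor [Prim c]]] & [Expr [Term [Factor [Prim c]]]]]]

3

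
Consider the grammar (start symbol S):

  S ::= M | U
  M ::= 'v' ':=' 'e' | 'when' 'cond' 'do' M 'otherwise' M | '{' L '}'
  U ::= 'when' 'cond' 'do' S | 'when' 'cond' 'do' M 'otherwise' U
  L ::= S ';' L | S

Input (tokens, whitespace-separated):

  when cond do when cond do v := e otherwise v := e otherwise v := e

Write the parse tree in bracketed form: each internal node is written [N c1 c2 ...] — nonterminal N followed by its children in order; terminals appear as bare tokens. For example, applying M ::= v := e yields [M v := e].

S
M
when cond do M otherwise M
when cond do when cond do M otherwise M otherwise M
when cond do when cond do v := e otherwise M otherwise M
when cond do when cond do v := e otherwise v := e otherwise M
when cond do when cond do v := e otherwise v := e otherwise v := e

[S [M when cond do [M when cond do [M v := e] otherwise [M v := e]] otherwise [M v := e]]]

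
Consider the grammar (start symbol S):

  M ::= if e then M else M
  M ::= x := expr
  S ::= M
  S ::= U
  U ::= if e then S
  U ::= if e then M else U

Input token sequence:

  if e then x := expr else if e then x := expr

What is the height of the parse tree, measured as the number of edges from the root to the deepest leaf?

[S [U if e then [M x := expr] else [U if e then [S [M x := expr]]]]]

5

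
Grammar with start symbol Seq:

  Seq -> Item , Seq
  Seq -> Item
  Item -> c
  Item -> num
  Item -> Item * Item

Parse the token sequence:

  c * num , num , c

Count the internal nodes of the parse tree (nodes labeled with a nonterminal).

[Seq [Item [Item c] * [Item num]] , [Seq [Item num] , [Seq [Item c]]]]

8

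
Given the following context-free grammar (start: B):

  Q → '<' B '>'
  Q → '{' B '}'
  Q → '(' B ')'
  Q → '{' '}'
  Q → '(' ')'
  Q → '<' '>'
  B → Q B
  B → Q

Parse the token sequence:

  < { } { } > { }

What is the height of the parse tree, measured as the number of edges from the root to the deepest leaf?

[B [Q < [B [Q { }] [B [Q { }]]] >] [B [Q { }]]]

5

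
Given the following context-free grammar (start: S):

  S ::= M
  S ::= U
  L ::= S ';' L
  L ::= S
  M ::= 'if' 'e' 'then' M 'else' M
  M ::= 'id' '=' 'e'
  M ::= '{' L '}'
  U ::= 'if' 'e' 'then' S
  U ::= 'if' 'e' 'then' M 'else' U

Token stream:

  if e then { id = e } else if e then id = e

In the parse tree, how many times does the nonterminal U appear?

2

[S [U if e then [M { [L [S [M id = e]]] }] else [U if e then [S [M id = e]]]]]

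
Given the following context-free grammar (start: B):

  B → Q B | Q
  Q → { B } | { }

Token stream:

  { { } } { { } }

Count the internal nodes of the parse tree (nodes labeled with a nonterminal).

8

[B [Q { [B [Q { }]] }] [B [Q { [B [Q { }]] }]]]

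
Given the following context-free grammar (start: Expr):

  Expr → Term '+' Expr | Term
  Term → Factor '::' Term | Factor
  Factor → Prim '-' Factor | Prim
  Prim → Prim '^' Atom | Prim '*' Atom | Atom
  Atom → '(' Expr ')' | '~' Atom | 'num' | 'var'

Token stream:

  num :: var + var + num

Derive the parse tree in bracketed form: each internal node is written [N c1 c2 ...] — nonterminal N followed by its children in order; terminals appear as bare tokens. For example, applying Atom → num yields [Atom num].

[Expr [Term [Factor [Prim [Atom num]]] :: [Term [Factor [Prim [Atom var]]]]] + [Expr [Term [Factor [Prim [Atom var]]]] + [Expr [Term [Factor [Prim [Atom num]]]]]]]

Expr
Term + Expr
Factor :: Term + Expr
Prim :: Term + Expr
Atom :: Term + Expr
num :: Term + Expr
num :: Factor + Expr
num :: Prim + Expr
num :: Atom + Expr
num :: var + Expr
num :: var + Term + Expr
num :: var + Factor + Expr
num :: var + Prim + Expr
num :: var + Atom + Expr
num :: var + var + Expr
num :: var + var + Term
num :: var + var + Factor
num :: var + var + Prim
num :: var + var + Atom
num :: var + var + num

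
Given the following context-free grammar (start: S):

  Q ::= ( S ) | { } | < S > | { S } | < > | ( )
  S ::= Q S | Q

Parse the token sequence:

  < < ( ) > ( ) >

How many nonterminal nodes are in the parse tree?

[S [Q < [S [Q < [S [Q ( )]] >] [S [Q ( )]]] >]]

8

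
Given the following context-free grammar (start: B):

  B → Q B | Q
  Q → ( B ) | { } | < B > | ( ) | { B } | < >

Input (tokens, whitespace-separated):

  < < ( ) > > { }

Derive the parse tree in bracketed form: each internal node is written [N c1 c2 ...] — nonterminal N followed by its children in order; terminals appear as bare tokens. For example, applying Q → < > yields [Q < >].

B
Q B
< B > B
< Q > B
< < B > > B
< < Q > > B
< < ( ) > > B
< < ( ) > > Q
< < ( ) > > { }

[B [Q < [B [Q < [B [Q ( )]] >]] >] [B [Q { }]]]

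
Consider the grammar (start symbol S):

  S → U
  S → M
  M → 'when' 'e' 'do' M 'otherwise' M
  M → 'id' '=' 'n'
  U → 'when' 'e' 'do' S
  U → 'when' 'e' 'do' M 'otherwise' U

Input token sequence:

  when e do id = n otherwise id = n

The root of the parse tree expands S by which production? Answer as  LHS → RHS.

[S [M when e do [M id = n] otherwise [M id = n]]]

S → M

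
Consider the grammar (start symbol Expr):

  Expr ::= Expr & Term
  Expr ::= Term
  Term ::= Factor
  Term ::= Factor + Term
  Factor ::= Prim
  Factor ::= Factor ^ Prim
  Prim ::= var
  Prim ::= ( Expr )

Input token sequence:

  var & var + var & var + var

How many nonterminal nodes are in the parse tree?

18

[Expr [Expr [Expr [Term [Factor [Prim var]]]] & [Term [Factor [Prim var]] + [Term [Factor [Prim var]]]]] & [Term [Factor [Prim var]] + [Term [Factor [Prim var]]]]]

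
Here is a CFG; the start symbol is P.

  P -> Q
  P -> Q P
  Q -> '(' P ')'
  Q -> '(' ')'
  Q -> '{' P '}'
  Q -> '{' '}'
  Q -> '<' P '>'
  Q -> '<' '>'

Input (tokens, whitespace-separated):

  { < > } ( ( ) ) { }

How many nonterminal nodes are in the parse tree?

[P [Q { [P [Q < >]] }] [P [Q ( [P [Q ( )]] )] [P [Q { }]]]]

10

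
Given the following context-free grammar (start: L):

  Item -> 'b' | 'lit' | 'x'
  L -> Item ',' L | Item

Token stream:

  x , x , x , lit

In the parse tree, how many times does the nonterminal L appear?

4

[L [Item x] , [L [Item x] , [L [Item x] , [L [Item lit]]]]]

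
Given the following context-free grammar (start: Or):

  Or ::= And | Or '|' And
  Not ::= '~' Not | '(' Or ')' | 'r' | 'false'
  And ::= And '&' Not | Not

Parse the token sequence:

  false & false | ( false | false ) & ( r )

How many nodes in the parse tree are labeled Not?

[Or [Or [And [And [Not false]] & [Not false]]] | [And [And [Not ( [Or [Or [And [Not false]]] | [And [Not false]]] )]] & [Not ( [Or [And [Not r]]] )]]]

7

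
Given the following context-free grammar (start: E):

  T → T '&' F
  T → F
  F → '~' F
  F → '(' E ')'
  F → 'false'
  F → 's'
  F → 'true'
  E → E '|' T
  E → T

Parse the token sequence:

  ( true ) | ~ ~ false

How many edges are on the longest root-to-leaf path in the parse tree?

[E [E [T [F ( [E [T [F true]]] )]]] | [T [F ~ [F ~ [F false]]]]]

7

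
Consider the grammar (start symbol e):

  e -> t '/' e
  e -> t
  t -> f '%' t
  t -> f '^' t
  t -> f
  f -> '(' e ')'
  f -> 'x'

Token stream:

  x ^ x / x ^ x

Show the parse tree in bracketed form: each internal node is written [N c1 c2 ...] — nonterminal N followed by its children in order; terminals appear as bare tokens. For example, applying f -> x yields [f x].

e
t / e
f ^ t / e
x ^ t / e
x ^ f / e
x ^ x / e
x ^ x / t
x ^ x / f ^ t
x ^ x / x ^ t
x ^ x / x ^ f
x ^ x / x ^ x

[e [t [f x] ^ [t [f x]]] / [e [t [f x] ^ [t [f x]]]]]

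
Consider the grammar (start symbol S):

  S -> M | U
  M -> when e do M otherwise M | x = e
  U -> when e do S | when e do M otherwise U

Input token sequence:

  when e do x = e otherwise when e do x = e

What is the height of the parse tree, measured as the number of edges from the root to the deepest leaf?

[S [U when e do [M x = e] otherwise [U when e do [S [M x = e]]]]]

5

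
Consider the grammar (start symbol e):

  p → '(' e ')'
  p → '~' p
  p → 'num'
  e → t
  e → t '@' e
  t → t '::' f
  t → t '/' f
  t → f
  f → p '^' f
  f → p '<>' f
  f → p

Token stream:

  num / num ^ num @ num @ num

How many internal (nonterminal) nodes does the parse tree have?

17

[e [t [t [f [p num]]] / [f [p num] ^ [f [p num]]]] @ [e [t [f [p num]]] @ [e [t [f [p num]]]]]]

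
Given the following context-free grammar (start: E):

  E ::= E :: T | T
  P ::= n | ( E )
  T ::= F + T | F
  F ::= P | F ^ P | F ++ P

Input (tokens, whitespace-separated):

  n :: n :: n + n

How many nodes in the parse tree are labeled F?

4

[E [E [E [T [F [P n]]]] :: [T [F [P n]]]] :: [T [F [P n]] + [T [F [P n]]]]]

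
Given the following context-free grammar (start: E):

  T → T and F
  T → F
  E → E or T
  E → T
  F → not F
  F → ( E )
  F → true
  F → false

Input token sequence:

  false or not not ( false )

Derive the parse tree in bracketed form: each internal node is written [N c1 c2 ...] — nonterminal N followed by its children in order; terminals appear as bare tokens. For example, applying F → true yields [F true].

[E [E [T [F false]]] or [T [F not [F not [F ( [E [T [F false]]] )]]]]]

E
E or T
T or T
F or T
false or T
false or F
false or not F
false or not not F
false or not not ( E )
false or not not ( T )
false or not not ( F )
false or not not ( false )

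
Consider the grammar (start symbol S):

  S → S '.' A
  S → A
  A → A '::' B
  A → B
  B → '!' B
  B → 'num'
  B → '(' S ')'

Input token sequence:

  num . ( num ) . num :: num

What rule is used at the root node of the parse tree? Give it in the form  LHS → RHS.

[S [S [S [A [B num]]] . [A [B ( [S [A [B num]]] )]]] . [A [A [B num]] :: [B num]]]

S → S '.' A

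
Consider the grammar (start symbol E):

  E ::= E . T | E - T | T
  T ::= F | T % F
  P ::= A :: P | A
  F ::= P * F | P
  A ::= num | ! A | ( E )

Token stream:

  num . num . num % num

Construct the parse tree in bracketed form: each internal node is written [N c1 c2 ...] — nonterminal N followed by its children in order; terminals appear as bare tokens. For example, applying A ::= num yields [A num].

E
E . T
E . T . T
T . T . T
F . T . T
P . T . T
A . T . T
num . T . T
num . F . T
num . P . T
num . A . T
num . num . T
num . num . T % F
num . num . F % F
num . num . P % F
num . num . A % F
num . num . num % F
num . num . num % P
num . num . num % A
num . num . num % num

[E [E [E [T [F [P [A num]]]]] . [T [F [P [A num]]]]] . [T [T [F [P [A num]]]] % [F [P [A num]]]]]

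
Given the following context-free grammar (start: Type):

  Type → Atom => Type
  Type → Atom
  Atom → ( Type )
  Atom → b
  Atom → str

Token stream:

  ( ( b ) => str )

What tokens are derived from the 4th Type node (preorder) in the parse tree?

[Type [Atom ( [Type [Atom ( [Type [Atom b]] )] => [Type [Atom str]]] )]]

str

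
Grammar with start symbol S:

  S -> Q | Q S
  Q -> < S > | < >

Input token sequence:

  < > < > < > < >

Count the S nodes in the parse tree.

4

[S [Q < >] [S [Q < >] [S [Q < >] [S [Q < >]]]]]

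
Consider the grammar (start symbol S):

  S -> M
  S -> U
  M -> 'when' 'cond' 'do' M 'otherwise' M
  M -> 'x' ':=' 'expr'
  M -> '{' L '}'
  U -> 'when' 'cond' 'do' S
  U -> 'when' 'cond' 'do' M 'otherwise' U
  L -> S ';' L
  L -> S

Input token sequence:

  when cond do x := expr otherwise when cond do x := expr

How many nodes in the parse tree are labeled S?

[S [U when cond do [M x := expr] otherwise [U when cond do [S [M x := expr]]]]]

2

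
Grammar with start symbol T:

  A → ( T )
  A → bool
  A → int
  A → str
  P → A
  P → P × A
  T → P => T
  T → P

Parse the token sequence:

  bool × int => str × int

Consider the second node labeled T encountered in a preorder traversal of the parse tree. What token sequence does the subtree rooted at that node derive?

str × int

[T [P [P [A bool]] × [A int]] => [T [P [P [A str]] × [A int]]]]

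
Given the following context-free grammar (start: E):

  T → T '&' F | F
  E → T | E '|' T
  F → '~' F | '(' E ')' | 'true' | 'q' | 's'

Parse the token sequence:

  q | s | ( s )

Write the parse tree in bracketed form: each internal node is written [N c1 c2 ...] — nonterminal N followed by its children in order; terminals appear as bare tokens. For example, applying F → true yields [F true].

[E [E [E [T [F q]]] | [T [F s]]] | [T [F ( [E [T [F s]]] )]]]

E
E | T
E | T | T
T | T | T
F | T | T
q | T | T
q | F | T
q | s | T
q | s | F
q | s | ( E )
q | s | ( T )
q | s | ( F )
q | s | ( s )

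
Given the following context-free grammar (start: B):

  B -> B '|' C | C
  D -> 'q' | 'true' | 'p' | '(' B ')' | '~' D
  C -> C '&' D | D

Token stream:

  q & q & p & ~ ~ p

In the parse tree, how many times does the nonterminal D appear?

[B [C [C [C [C [D q]] & [D q]] & [D p]] & [D ~ [D ~ [D p]]]]]

6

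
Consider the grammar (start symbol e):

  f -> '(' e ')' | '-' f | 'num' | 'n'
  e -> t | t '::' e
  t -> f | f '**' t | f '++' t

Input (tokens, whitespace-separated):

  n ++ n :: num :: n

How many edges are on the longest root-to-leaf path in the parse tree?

[e [t [f n] ++ [t [f n]]] :: [e [t [f num]] :: [e [t [f n]]]]]

5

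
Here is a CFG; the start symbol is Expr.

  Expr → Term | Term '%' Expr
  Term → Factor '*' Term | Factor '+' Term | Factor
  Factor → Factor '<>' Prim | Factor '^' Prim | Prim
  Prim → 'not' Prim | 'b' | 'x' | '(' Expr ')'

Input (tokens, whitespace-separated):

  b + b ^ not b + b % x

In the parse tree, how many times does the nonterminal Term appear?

[Expr [Term [Factor [Prim b]] + [Term [Factor [Factor [Prim b]] ^ [Prim not [Prim b]]] + [Term [Factor [Prim b]]]]] % [Expr [Term [Factor [Prim x]]]]]

4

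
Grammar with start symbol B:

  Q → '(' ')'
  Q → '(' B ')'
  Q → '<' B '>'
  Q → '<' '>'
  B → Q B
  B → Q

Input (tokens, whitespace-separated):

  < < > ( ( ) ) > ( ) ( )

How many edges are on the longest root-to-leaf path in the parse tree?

7

[B [Q < [B [Q < >] [B [Q ( [B [Q ( )]] )]]] >] [B [Q ( )] [B [Q ( )]]]]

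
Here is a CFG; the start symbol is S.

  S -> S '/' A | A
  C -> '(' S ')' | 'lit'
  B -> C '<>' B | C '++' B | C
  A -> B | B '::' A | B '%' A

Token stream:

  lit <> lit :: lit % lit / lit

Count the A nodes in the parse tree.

4

[S [S [A [B [C lit] <> [B [C lit]]] :: [A [B [C lit]] % [A [B [C lit]]]]]] / [A [B [C lit]]]]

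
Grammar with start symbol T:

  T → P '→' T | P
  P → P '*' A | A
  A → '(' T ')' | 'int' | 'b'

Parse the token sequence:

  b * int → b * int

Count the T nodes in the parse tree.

[T [P [P [A b]] * [A int]] → [T [P [P [A b]] * [A int]]]]

2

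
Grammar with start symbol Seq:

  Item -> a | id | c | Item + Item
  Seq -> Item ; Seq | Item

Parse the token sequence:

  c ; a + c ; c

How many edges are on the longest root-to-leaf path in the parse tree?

[Seq [Item c] ; [Seq [Item [Item a] + [Item c]] ; [Seq [Item c]]]]

4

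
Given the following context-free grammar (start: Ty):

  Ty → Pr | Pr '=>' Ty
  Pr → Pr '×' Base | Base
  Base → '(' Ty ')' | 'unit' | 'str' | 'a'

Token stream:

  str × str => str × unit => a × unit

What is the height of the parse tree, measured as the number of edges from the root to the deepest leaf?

6

[Ty [Pr [Pr [Base str]] × [Base str]] => [Ty [Pr [Pr [Base str]] × [Base unit]] => [Ty [Pr [Pr [Base a]] × [Base unit]]]]]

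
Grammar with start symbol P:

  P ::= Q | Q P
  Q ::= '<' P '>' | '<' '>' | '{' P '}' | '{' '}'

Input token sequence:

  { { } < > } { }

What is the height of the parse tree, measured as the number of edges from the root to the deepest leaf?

[P [Q { [P [Q { }] [P [Q < >]]] }] [P [Q { }]]]

5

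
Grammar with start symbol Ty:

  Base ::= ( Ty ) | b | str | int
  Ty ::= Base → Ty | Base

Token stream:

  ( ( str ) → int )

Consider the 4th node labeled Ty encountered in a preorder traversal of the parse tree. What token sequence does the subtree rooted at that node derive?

int

[Ty [Base ( [Ty [Base ( [Ty [Base str]] )] → [Ty [Base int]]] )]]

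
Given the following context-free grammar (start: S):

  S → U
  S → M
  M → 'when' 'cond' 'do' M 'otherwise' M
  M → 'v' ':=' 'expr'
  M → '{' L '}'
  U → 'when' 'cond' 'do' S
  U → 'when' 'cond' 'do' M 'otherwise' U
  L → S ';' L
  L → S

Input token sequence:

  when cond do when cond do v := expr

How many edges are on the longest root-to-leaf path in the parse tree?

6

[S [U when cond do [S [U when cond do [S [M v := expr]]]]]]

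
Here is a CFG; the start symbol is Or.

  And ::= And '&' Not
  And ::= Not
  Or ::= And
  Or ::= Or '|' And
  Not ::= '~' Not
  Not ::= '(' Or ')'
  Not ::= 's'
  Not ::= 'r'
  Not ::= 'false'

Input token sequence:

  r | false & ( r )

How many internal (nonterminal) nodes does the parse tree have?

11

[Or [Or [And [Not r]]] | [And [And [Not false]] & [Not ( [Or [And [Not r]]] )]]]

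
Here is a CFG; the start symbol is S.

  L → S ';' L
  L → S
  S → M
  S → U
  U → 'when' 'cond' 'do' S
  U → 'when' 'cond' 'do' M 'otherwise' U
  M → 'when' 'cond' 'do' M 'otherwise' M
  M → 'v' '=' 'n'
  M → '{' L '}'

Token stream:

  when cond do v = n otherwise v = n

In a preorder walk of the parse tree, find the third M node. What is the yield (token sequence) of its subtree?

v = n

[S [M when cond do [M v = n] otherwise [M v = n]]]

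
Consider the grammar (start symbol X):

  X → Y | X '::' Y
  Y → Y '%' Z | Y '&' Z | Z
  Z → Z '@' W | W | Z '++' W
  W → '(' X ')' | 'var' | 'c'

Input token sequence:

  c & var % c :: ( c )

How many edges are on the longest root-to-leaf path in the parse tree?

[X [X [Y [Y [Y [Z [W c]]] & [Z [W var]]] % [Z [W c]]]] :: [Y [Z [W ( [X [Y [Z [W c]]]] )]]]]

8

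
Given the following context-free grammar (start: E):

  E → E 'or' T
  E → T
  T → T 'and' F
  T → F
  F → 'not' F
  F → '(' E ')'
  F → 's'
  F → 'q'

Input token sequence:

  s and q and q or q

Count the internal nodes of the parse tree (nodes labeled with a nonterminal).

10

[E [E [T [T [T [F s]] and [F q]] and [F q]]] or [T [F q]]]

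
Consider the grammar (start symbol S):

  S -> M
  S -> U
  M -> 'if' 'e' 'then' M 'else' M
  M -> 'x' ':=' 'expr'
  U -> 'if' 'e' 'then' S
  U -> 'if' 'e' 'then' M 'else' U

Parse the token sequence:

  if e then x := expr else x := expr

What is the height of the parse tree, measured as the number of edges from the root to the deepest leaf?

3

[S [M if e then [M x := expr] else [M x := expr]]]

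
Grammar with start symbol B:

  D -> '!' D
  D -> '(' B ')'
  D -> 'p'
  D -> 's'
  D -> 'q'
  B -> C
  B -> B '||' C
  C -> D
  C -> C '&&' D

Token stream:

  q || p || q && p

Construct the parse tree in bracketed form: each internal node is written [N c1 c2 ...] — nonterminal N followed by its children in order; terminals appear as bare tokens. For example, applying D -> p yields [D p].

B
B || C
B || C || C
C || C || C
D || C || C
q || C || C
q || D || C
q || p || C
q || p || C && D
q || p || D && D
q || p || q && D
q || p || q && p

[B [B [B [C [D q]]] || [C [D p]]] || [C [C [D q]] && [D p]]]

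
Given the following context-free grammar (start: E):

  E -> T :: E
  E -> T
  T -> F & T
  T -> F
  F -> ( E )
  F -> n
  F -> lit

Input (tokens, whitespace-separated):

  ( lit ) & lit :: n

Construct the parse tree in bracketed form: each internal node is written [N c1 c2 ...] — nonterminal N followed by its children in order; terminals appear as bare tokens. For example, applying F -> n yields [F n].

E
T :: E
F & T :: E
( E ) & T :: E
( T ) & T :: E
( F ) & T :: E
( lit ) & T :: E
( lit ) & F :: E
( lit ) & lit :: E
( lit ) & lit :: T
( lit ) & lit :: F
( lit ) & lit :: n

[E [T [F ( [E [T [F lit]]] )] & [T [F lit]]] :: [E [T [F n]]]]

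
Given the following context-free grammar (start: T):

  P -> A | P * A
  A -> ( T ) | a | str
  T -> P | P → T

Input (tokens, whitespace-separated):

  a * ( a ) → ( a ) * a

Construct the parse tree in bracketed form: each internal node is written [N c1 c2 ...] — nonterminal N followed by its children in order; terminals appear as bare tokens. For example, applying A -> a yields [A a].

[T [P [P [A a]] * [A ( [T [P [A a]]] )]] → [T [P [P [A ( [T [P [A a]]] )]] * [A a]]]]

T
P → T
P * A → T
A * A → T
a * A → T
a * ( T ) → T
a * ( P ) → T
a * ( A ) → T
a * ( a ) → T
a * ( a ) → P
a * ( a ) → P * A
a * ( a ) → A * A
a * ( a ) → ( T ) * A
a * ( a ) → ( P ) * A
a * ( a ) → ( A ) * A
a * ( a ) → ( a ) * A
a * ( a ) → ( a ) * a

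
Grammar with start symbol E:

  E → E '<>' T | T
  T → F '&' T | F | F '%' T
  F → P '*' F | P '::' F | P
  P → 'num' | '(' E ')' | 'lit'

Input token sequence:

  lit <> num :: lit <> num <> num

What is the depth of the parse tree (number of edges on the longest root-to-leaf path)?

7

[E [E [E [E [T [F [P lit]]]] <> [T [F [P num] :: [F [P lit]]]]] <> [T [F [P num]]]] <> [T [F [P num]]]]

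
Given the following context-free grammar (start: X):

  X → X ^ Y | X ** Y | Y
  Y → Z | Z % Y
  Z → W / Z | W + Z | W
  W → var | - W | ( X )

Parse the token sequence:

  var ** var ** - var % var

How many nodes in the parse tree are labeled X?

3

[X [X [X [Y [Z [W var]]]] ** [Y [Z [W var]]]] ** [Y [Z [W - [W var]]] % [Y [Z [W var]]]]]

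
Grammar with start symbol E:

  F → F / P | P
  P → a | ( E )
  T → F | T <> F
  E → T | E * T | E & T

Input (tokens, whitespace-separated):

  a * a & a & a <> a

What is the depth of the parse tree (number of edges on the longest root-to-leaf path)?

7

[E [E [E [E [T [F [P a]]]] * [T [F [P a]]]] & [T [F [P a]]]] & [T [T [F [P a]]] <> [F [P a]]]]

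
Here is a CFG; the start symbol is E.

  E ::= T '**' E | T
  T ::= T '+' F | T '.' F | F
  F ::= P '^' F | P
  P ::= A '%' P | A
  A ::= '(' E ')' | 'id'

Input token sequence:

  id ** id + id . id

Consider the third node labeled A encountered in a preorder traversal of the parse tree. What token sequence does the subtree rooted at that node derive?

id

[E [T [F [P [A id]]]] ** [E [T [T [T [F [P [A id]]]] + [F [P [A id]]]] . [F [P [A id]]]]]]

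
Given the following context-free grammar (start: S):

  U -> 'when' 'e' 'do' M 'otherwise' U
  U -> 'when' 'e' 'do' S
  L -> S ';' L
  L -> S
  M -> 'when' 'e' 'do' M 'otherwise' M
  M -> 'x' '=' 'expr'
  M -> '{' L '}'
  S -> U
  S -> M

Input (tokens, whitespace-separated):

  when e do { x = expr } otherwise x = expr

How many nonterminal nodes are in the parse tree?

7

[S [M when e do [M { [L [S [M x = expr]]] }] otherwise [M x = expr]]]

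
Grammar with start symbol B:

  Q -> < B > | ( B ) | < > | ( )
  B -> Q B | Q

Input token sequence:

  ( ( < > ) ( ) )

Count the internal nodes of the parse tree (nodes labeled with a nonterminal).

8

[B [Q ( [B [Q ( [B [Q < >]] )] [B [Q ( )]]] )]]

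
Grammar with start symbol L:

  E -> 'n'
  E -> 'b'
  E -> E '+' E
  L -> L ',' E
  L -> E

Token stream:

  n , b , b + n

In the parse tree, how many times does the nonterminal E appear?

[L [L [L [E n]] , [E b]] , [E [E b] + [E n]]]

5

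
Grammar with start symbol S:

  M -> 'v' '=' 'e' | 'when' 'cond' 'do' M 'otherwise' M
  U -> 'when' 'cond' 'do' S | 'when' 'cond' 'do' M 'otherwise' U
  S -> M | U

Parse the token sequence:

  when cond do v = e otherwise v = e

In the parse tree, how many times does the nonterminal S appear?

[S [M when cond do [M v = e] otherwise [M v = e]]]

1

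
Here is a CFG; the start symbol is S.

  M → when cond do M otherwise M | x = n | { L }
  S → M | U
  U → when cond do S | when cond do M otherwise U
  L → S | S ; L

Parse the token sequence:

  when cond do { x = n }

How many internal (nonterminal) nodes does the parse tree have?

[S [U when cond do [S [M { [L [S [M x = n]]] }]]]]

7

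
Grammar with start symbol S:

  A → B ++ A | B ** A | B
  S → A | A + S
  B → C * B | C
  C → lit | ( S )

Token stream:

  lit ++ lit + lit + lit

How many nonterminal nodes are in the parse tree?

[S [A [B [C lit]] ++ [A [B [C lit]]]] + [S [A [B [C lit]]] + [S [A [B [C lit]]]]]]

15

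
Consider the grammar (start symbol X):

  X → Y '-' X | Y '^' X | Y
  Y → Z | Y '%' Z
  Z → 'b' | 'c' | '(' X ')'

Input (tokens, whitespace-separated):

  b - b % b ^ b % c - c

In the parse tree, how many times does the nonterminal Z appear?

6

[X [Y [Z b]] - [X [Y [Y [Z b]] % [Z b]] ^ [X [Y [Y [Z b]] % [Z c]] - [X [Y [Z c]]]]]]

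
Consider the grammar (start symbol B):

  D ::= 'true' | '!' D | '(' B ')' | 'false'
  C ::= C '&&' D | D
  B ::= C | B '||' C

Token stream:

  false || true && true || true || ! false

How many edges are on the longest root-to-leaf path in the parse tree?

[B [B [B [B [C [D false]]] || [C [C [D true]] && [D true]]] || [C [D true]]] || [C [D ! [D false]]]]

6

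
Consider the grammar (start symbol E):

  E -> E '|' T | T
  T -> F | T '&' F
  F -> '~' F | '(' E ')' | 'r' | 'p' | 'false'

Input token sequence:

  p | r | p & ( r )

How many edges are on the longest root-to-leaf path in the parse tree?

[E [E [E [T [F p]]] | [T [F r]]] | [T [T [F p]] & [F ( [E [T [F r]]] )]]]

6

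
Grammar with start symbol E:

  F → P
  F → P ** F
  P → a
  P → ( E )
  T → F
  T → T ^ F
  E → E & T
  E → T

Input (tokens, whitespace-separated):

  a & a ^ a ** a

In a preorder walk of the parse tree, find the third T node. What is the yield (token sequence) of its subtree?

a

[E [E [T [F [P a]]]] & [T [T [F [P a]]] ^ [F [P a] ** [F [P a]]]]]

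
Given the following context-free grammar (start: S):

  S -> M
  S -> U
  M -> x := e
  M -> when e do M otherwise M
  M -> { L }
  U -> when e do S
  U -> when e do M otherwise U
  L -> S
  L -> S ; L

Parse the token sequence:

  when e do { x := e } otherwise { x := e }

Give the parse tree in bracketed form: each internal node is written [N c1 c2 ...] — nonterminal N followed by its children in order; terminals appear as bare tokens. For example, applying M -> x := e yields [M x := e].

S
M
when e do M otherwise M
when e do { L } otherwise M
when e do { S } otherwise M
when e do { M } otherwise M
when e do { x := e } otherwise M
when e do { x := e } otherwise { L }
when e do { x := e } otherwise { S }
when e do { x := e } otherwise { M }
when e do { x := e } otherwise { x := e }

[S [M when e do [M { [L [S [M x := e]]] }] otherwise [M { [L [S [M x := e]]] }]]]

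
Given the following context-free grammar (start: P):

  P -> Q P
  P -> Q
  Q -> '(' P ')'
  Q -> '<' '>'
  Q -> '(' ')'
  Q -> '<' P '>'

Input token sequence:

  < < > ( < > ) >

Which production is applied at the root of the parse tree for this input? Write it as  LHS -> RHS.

[P [Q < [P [Q < >] [P [Q ( [P [Q < >]] )]]] >]]

P -> Q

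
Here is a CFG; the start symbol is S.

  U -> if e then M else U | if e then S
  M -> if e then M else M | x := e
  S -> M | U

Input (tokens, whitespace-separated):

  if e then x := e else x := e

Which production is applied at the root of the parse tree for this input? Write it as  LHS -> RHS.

[S [M if e then [M x := e] else [M x := e]]]

S -> M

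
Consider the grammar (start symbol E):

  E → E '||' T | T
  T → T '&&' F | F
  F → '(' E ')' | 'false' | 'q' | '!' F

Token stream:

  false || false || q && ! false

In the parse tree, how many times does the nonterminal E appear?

3

[E [E [E [T [F false]]] || [T [F false]]] || [T [T [F q]] && [F ! [F false]]]]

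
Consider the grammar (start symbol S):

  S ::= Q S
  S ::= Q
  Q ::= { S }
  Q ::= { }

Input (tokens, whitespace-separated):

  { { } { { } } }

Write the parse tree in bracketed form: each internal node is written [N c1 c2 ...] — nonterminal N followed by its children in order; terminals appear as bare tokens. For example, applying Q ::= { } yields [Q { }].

[S [Q { [S [Q { }] [S [Q { [S [Q { }]] }]]] }]]

S
Q
{ S }
{ Q S }
{ { } S }
{ { } Q }
{ { } { S } }
{ { } { Q } }
{ { } { { } } }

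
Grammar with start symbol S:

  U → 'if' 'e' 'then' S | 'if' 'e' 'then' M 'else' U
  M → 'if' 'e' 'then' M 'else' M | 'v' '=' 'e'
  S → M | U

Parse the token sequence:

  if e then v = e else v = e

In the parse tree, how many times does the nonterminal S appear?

[S [M if e then [M v = e] else [M v = e]]]

1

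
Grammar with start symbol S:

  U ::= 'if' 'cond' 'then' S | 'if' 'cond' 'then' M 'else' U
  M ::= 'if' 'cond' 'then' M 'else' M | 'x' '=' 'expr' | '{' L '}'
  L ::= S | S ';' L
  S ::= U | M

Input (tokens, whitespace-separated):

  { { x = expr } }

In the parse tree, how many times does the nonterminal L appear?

[S [M { [L [S [M { [L [S [M x = expr]]] }]]] }]]

2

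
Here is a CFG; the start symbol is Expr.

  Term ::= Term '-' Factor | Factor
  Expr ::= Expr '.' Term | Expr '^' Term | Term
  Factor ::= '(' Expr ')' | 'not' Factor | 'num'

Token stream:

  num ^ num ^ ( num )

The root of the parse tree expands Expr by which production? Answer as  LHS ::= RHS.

Expr ::= Expr '^' Term

[Expr [Expr [Expr [Term [Factor num]]] ^ [Term [Factor num]]] ^ [Term [Factor ( [Expr [Term [Factor num]]] )]]]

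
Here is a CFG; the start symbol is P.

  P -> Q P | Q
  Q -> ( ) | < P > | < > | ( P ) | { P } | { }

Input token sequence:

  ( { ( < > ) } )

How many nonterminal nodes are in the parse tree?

8

[P [Q ( [P [Q { [P [Q ( [P [Q < >]] )]] }]] )]]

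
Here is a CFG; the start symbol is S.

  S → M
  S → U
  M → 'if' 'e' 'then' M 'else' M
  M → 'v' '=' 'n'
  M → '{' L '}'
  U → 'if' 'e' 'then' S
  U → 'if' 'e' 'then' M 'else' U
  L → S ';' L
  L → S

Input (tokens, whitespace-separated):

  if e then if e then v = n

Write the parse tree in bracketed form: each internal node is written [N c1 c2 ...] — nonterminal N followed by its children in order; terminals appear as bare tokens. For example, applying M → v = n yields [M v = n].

S
U
if e then S
if e then U
if e then if e then S
if e then if e then M
if e then if e then v = n

[S [U if e then [S [U if e then [S [M v = n]]]]]]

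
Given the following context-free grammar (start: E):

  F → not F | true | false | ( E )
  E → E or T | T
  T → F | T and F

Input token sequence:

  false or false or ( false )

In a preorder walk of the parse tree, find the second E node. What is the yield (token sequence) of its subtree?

false or false

[E [E [E [T [F false]]] or [T [F false]]] or [T [F ( [E [T [F false]]] )]]]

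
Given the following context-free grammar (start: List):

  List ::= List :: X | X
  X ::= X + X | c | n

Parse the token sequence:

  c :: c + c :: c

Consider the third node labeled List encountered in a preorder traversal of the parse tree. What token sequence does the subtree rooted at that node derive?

c

[List [List [List [X c]] :: [X [X c] + [X c]]] :: [X c]]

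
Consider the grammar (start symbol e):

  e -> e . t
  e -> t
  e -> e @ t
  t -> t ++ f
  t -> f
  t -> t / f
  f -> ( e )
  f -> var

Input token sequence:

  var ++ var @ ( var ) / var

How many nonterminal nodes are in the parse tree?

13

[e [e [t [t [f var]] ++ [f var]]] @ [t [t [f ( [e [t [f var]]] )]] / [f var]]]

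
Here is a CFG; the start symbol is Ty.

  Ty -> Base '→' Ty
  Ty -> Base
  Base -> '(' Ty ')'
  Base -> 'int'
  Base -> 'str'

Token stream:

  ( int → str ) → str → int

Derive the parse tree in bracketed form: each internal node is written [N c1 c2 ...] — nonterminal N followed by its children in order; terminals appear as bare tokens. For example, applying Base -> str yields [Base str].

[Ty [Base ( [Ty [Base int] → [Ty [Base str]]] )] → [Ty [Base str] → [Ty [Base int]]]]

Ty
Base → Ty
( Ty ) → Ty
( Base → Ty ) → Ty
( int → Ty ) → Ty
( int → Base ) → Ty
( int → str ) → Ty
( int → str ) → Base → Ty
( int → str ) → str → Ty
( int → str ) → str → Base
( int → str ) → str → int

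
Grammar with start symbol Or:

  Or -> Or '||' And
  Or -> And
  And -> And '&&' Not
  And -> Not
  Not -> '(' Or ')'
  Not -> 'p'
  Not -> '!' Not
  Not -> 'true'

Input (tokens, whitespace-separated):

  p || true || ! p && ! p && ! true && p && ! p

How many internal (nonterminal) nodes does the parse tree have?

[Or [Or [Or [And [Not p]]] || [And [Not true]]] || [And [And [And [And [And [Not ! [Not p]]] && [Not ! [Not p]]] && [Not ! [Not true]]] && [Not p]] && [Not ! [Not p]]]]

21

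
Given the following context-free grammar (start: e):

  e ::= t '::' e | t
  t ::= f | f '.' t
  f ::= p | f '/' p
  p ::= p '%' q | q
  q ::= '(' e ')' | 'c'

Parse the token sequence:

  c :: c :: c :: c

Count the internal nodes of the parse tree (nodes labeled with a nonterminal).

20

[e [t [f [p [q c]]]] :: [e [t [f [p [q c]]]] :: [e [t [f [p [q c]]]] :: [e [t [f [p [q c]]]]]]]]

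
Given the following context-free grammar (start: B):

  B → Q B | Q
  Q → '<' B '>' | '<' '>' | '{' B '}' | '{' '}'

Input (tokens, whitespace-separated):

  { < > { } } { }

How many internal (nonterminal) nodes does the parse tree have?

[B [Q { [B [Q < >] [B [Q { }]]] }] [B [Q { }]]]

8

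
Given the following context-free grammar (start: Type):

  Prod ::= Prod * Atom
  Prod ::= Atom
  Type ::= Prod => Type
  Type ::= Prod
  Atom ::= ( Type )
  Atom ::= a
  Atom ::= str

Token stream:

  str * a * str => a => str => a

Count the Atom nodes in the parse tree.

[Type [Prod [Prod [Prod [Atom str]] * [Atom a]] * [Atom str]] => [Type [Prod [Atom a]] => [Type [Prod [Atom str]] => [Type [Prod [Atom a]]]]]]

6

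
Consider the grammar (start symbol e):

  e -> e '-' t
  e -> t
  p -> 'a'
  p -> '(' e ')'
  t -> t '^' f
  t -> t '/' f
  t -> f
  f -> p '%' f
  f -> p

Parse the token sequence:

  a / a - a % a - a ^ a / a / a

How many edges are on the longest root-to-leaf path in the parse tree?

7

[e [e [e [t [t [f [p a]]] / [f [p a]]]] - [t [f [p a] % [f [p a]]]]] - [t [t [t [t [f [p a]]] ^ [f [p a]]] / [f [p a]]] / [f [p a]]]]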